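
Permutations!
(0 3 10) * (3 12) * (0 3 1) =(0 12 1)(3 10) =[12, 0, 2, 10, 4, 5, 6, 7, 8, 9, 3, 11, 1]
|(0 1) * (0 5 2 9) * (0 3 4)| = 7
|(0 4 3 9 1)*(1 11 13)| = |(0 4 3 9 11 13 1)| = 7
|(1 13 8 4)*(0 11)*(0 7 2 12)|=|(0 11 7 2 12)(1 13 8 4)|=20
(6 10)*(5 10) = (5 10 6) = [0, 1, 2, 3, 4, 10, 5, 7, 8, 9, 6]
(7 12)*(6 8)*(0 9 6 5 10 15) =(0 9 6 8 5 10 15)(7 12) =[9, 1, 2, 3, 4, 10, 8, 12, 5, 6, 15, 11, 7, 13, 14, 0]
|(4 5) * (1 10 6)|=6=|(1 10 6)(4 5)|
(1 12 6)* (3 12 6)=(1 6)(3 12)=[0, 6, 2, 12, 4, 5, 1, 7, 8, 9, 10, 11, 3]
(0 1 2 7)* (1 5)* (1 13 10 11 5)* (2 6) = (0 1 6 2 7)(5 13 10 11) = [1, 6, 7, 3, 4, 13, 2, 0, 8, 9, 11, 5, 12, 10]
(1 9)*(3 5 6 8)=(1 9)(3 5 6 8)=[0, 9, 2, 5, 4, 6, 8, 7, 3, 1]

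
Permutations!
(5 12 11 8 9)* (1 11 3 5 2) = [0, 11, 1, 5, 4, 12, 6, 7, 9, 2, 10, 8, 3] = (1 11 8 9 2)(3 5 12)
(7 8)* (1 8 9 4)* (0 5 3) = (0 5 3)(1 8 7 9 4) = [5, 8, 2, 0, 1, 3, 6, 9, 7, 4]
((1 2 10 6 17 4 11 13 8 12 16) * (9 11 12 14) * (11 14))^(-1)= (1 16 12 4 17 6 10 2)(8 13 11)(9 14)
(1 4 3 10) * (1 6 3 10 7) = (1 4 10 6 3 7) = [0, 4, 2, 7, 10, 5, 3, 1, 8, 9, 6]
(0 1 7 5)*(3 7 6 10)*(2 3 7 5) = (0 1 6 10 7 2 3 5) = [1, 6, 3, 5, 4, 0, 10, 2, 8, 9, 7]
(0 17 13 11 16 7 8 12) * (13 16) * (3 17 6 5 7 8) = [6, 1, 2, 17, 4, 7, 5, 3, 12, 9, 10, 13, 0, 11, 14, 15, 8, 16] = (0 6 5 7 3 17 16 8 12)(11 13)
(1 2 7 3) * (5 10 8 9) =(1 2 7 3)(5 10 8 9) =[0, 2, 7, 1, 4, 10, 6, 3, 9, 5, 8]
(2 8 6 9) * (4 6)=(2 8 4 6 9)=[0, 1, 8, 3, 6, 5, 9, 7, 4, 2]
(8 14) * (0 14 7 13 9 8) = (0 14)(7 13 9 8) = [14, 1, 2, 3, 4, 5, 6, 13, 7, 8, 10, 11, 12, 9, 0]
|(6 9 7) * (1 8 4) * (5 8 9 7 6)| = |(1 9 6 7 5 8 4)| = 7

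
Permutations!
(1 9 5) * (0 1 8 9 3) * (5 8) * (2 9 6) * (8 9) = [1, 3, 8, 0, 4, 5, 2, 7, 6, 9] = (9)(0 1 3)(2 8 6)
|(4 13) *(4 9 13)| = 2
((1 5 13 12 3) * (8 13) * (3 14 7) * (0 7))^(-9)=((0 7 3 1 5 8 13 12 14))^(-9)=(14)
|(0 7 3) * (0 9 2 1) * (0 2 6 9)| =6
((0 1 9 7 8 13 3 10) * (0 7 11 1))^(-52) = ((1 9 11)(3 10 7 8 13))^(-52) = (1 11 9)(3 8 10 13 7)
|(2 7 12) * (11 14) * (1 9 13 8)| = |(1 9 13 8)(2 7 12)(11 14)| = 12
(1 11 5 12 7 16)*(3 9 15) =(1 11 5 12 7 16)(3 9 15) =[0, 11, 2, 9, 4, 12, 6, 16, 8, 15, 10, 5, 7, 13, 14, 3, 1]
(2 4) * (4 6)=(2 6 4)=[0, 1, 6, 3, 2, 5, 4]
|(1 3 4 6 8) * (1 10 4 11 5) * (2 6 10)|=|(1 3 11 5)(2 6 8)(4 10)|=12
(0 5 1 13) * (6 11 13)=(0 5 1 6 11 13)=[5, 6, 2, 3, 4, 1, 11, 7, 8, 9, 10, 13, 12, 0]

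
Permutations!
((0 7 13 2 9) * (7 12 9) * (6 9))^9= ((0 12 6 9)(2 7 13))^9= (13)(0 12 6 9)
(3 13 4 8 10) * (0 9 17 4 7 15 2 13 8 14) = (0 9 17 4 14)(2 13 7 15)(3 8 10) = [9, 1, 13, 8, 14, 5, 6, 15, 10, 17, 3, 11, 12, 7, 0, 2, 16, 4]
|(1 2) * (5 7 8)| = |(1 2)(5 7 8)| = 6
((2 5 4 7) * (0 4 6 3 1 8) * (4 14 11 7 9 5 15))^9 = (0 6 15 14 3 4 11 1 9 7 8 5 2)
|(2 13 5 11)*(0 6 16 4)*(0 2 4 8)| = |(0 6 16 8)(2 13 5 11 4)| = 20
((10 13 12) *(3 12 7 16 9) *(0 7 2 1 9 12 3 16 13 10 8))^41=(0 9 7 16 13 12 2 8 1)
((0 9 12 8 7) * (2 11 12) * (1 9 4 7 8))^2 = (0 7 4)(1 2 12 9 11)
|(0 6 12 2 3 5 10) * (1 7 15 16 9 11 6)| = 13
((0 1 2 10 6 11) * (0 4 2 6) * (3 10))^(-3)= (0 2 6 10 4 1 3 11)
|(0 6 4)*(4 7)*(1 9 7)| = 6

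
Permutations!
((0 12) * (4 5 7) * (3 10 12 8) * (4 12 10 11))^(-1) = (0 12 7 5 4 11 3 8)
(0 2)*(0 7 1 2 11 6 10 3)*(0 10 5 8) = (0 11 6 5 8)(1 2 7)(3 10) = [11, 2, 7, 10, 4, 8, 5, 1, 0, 9, 3, 6]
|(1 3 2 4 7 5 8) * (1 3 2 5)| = 12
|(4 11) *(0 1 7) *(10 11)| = 3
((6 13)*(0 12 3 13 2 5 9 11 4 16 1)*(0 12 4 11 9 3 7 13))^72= (0 13 4 6 16 2 1 5 12 3 7)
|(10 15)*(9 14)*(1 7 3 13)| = |(1 7 3 13)(9 14)(10 15)| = 4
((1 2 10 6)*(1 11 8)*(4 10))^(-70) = ((1 2 4 10 6 11 8))^(-70) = (11)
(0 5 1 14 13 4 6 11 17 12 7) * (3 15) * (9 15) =(0 5 1 14 13 4 6 11 17 12 7)(3 9 15) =[5, 14, 2, 9, 6, 1, 11, 0, 8, 15, 10, 17, 7, 4, 13, 3, 16, 12]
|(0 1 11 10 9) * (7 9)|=|(0 1 11 10 7 9)|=6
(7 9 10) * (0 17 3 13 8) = (0 17 3 13 8)(7 9 10) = [17, 1, 2, 13, 4, 5, 6, 9, 0, 10, 7, 11, 12, 8, 14, 15, 16, 3]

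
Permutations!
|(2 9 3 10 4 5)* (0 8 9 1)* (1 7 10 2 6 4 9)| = |(0 8 1)(2 7 10 9 3)(4 5 6)| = 15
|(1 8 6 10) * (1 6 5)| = 6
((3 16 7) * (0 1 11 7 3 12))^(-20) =((0 1 11 7 12)(3 16))^(-20) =(16)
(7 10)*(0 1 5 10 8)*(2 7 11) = (0 1 5 10 11 2 7 8) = [1, 5, 7, 3, 4, 10, 6, 8, 0, 9, 11, 2]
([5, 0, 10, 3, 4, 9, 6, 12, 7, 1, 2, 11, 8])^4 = [0, 1, 2, 3, 4, 5, 6, 12, 7, 9, 10, 11, 8]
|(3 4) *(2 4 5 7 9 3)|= 4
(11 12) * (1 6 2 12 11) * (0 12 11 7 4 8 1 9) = (0 12 9)(1 6 2 11 7 4 8) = [12, 6, 11, 3, 8, 5, 2, 4, 1, 0, 10, 7, 9]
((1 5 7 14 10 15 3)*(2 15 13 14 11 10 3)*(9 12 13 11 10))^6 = (15)(1 12 7 14 11)(3 9 5 13 10)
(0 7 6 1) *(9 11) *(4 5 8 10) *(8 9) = (0 7 6 1)(4 5 9 11 8 10) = [7, 0, 2, 3, 5, 9, 1, 6, 10, 11, 4, 8]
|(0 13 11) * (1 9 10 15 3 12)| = |(0 13 11)(1 9 10 15 3 12)| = 6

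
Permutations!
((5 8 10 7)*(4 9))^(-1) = ((4 9)(5 8 10 7))^(-1) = (4 9)(5 7 10 8)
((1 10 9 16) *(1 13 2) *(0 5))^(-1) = (0 5)(1 2 13 16 9 10)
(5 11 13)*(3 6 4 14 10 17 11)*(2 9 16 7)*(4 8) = (2 9 16 7)(3 6 8 4 14 10 17 11 13 5) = [0, 1, 9, 6, 14, 3, 8, 2, 4, 16, 17, 13, 12, 5, 10, 15, 7, 11]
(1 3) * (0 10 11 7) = (0 10 11 7)(1 3) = [10, 3, 2, 1, 4, 5, 6, 0, 8, 9, 11, 7]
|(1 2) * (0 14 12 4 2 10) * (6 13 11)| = 21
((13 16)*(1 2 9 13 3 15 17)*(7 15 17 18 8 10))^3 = (1 13 17 9 3 2 16)(7 8 15 10 18)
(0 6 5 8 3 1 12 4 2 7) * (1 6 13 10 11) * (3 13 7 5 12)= (0 7)(1 3 6 12 4 2 5 8 13 10 11)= [7, 3, 5, 6, 2, 8, 12, 0, 13, 9, 11, 1, 4, 10]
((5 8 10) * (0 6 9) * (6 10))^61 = ((0 10 5 8 6 9))^61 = (0 10 5 8 6 9)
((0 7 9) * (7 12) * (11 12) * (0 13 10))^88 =(0 9 11 13 12 10 7) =((0 11 12 7 9 13 10))^88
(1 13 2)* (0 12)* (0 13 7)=(0 12 13 2 1 7)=[12, 7, 1, 3, 4, 5, 6, 0, 8, 9, 10, 11, 13, 2]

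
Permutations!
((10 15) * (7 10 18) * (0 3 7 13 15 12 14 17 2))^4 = ((0 3 7 10 12 14 17 2)(13 15 18))^4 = (0 12)(2 10)(3 14)(7 17)(13 15 18)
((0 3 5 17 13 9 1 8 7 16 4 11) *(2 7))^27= (0 3 5 17 13 9 1 8 2 7 16 4 11)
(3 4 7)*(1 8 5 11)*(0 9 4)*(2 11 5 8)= [9, 2, 11, 0, 7, 5, 6, 3, 8, 4, 10, 1]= (0 9 4 7 3)(1 2 11)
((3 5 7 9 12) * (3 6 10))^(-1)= (3 10 6 12 9 7 5)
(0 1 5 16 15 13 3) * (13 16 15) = [1, 5, 2, 0, 4, 15, 6, 7, 8, 9, 10, 11, 12, 3, 14, 16, 13] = (0 1 5 15 16 13 3)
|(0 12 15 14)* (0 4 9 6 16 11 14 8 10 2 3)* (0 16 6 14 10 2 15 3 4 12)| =|(2 4 9 14 12 3 16 11 10 15 8)| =11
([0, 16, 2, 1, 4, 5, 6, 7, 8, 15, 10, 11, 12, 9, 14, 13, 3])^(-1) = [0, 3, 2, 16, 4, 5, 6, 7, 8, 13, 10, 11, 12, 15, 14, 9, 1]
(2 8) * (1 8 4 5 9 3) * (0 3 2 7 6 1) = (0 3)(1 8 7 6)(2 4 5 9) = [3, 8, 4, 0, 5, 9, 1, 6, 7, 2]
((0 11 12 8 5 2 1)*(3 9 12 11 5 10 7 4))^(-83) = (0 5 2 1)(3 9 12 8 10 7 4)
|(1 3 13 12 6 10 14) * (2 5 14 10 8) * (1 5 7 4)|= |(1 3 13 12 6 8 2 7 4)(5 14)|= 18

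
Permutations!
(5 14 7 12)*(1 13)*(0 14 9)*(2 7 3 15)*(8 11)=(0 14 3 15 2 7 12 5 9)(1 13)(8 11)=[14, 13, 7, 15, 4, 9, 6, 12, 11, 0, 10, 8, 5, 1, 3, 2]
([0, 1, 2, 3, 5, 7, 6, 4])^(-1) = (4 7 5)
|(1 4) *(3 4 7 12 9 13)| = |(1 7 12 9 13 3 4)| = 7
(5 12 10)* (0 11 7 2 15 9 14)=(0 11 7 2 15 9 14)(5 12 10)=[11, 1, 15, 3, 4, 12, 6, 2, 8, 14, 5, 7, 10, 13, 0, 9]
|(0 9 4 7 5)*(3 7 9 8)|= |(0 8 3 7 5)(4 9)|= 10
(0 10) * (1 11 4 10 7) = [7, 11, 2, 3, 10, 5, 6, 1, 8, 9, 0, 4] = (0 7 1 11 4 10)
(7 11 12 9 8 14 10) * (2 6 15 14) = (2 6 15 14 10 7 11 12 9 8) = [0, 1, 6, 3, 4, 5, 15, 11, 2, 8, 7, 12, 9, 13, 10, 14]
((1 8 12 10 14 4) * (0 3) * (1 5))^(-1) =(0 3)(1 5 4 14 10 12 8)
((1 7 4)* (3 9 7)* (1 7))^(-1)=(1 9 3)(4 7)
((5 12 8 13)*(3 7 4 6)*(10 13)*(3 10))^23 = (3 13 7 5 4 12 6 8 10)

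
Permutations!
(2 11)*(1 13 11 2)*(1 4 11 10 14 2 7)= (1 13 10 14 2 7)(4 11)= [0, 13, 7, 3, 11, 5, 6, 1, 8, 9, 14, 4, 12, 10, 2]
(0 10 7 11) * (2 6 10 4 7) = (0 4 7 11)(2 6 10) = [4, 1, 6, 3, 7, 5, 10, 11, 8, 9, 2, 0]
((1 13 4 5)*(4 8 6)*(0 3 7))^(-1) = (0 7 3)(1 5 4 6 8 13)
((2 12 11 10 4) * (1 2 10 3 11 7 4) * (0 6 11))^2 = ((0 6 11 3)(1 2 12 7 4 10))^2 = (0 11)(1 12 4)(2 7 10)(3 6)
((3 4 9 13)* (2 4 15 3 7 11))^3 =(2 13)(3 15)(4 7)(9 11)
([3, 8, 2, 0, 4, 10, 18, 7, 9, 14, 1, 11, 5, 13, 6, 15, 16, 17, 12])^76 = (1 6 10 14 5 9 12 8 18)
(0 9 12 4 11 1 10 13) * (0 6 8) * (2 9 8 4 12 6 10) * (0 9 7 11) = (0 8 9 6 4)(1 2 7 11)(10 13) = [8, 2, 7, 3, 0, 5, 4, 11, 9, 6, 13, 1, 12, 10]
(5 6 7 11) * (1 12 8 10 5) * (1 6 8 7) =(1 12 7 11 6)(5 8 10) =[0, 12, 2, 3, 4, 8, 1, 11, 10, 9, 5, 6, 7]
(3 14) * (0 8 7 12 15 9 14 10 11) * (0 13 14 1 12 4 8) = (1 12 15 9)(3 10 11 13 14)(4 8 7) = [0, 12, 2, 10, 8, 5, 6, 4, 7, 1, 11, 13, 15, 14, 3, 9]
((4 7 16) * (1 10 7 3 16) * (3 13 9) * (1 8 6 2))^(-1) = ((1 10 7 8 6 2)(3 16 4 13 9))^(-1) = (1 2 6 8 7 10)(3 9 13 4 16)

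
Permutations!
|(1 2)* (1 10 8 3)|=5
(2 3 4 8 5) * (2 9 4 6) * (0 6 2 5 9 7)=(0 6 5 7)(2 3)(4 8 9)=[6, 1, 3, 2, 8, 7, 5, 0, 9, 4]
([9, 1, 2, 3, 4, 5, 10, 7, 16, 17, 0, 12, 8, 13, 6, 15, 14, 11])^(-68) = [17, 1, 2, 3, 4, 5, 0, 7, 14, 11, 9, 8, 16, 13, 10, 15, 6, 12]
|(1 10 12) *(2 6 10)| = |(1 2 6 10 12)| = 5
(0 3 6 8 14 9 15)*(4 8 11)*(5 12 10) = (0 3 6 11 4 8 14 9 15)(5 12 10) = [3, 1, 2, 6, 8, 12, 11, 7, 14, 15, 5, 4, 10, 13, 9, 0]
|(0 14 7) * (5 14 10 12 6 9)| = 8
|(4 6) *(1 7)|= 2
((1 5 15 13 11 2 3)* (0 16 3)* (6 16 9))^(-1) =((0 9 6 16 3 1 5 15 13 11 2))^(-1) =(0 2 11 13 15 5 1 3 16 6 9)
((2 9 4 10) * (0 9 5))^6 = ((0 9 4 10 2 5))^6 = (10)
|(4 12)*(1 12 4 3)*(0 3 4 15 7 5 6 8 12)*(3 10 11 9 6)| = 13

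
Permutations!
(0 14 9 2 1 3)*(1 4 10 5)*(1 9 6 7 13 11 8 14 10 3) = (0 10 5 9 2 4 3)(6 7 13 11 8 14) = [10, 1, 4, 0, 3, 9, 7, 13, 14, 2, 5, 8, 12, 11, 6]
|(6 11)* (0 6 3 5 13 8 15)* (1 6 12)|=10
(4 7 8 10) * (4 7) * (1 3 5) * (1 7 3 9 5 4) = (1 9 5 7 8 10 3 4) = [0, 9, 2, 4, 1, 7, 6, 8, 10, 5, 3]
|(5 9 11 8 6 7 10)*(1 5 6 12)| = |(1 5 9 11 8 12)(6 7 10)| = 6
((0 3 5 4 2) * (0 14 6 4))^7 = ((0 3 5)(2 14 6 4))^7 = (0 3 5)(2 4 6 14)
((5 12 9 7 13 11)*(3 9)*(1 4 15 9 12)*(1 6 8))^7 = (1 5 7 4 6 13 15 8 11 9)(3 12)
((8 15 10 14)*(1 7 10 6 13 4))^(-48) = (1 6 14)(4 15 10)(7 13 8)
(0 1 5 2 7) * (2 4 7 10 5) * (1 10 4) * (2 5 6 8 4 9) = (0 10 6 8 4 7)(1 5)(2 9) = [10, 5, 9, 3, 7, 1, 8, 0, 4, 2, 6]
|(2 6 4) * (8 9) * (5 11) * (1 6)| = |(1 6 4 2)(5 11)(8 9)| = 4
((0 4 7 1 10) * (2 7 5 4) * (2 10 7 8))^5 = (0 10)(1 7)(2 8)(4 5)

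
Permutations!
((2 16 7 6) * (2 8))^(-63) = (2 7 8 16 6)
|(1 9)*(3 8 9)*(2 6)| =4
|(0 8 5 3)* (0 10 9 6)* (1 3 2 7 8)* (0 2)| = 10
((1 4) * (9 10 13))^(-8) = (9 10 13)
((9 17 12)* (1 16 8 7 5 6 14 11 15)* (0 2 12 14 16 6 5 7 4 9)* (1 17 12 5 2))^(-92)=((0 1 6 16 8 4 9 12)(2 5)(11 15 17 14))^(-92)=(17)(0 8)(1 4)(6 9)(12 16)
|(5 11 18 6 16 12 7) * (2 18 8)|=9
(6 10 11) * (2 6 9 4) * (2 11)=(2 6 10)(4 11 9)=[0, 1, 6, 3, 11, 5, 10, 7, 8, 4, 2, 9]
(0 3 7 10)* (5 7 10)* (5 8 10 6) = (0 3 6 5 7 8 10) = [3, 1, 2, 6, 4, 7, 5, 8, 10, 9, 0]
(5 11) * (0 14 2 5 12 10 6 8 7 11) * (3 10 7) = (0 14 2 5)(3 10 6 8)(7 11 12) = [14, 1, 5, 10, 4, 0, 8, 11, 3, 9, 6, 12, 7, 13, 2]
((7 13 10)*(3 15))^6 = (15)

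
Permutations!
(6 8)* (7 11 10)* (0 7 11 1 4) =(0 7 1 4)(6 8)(10 11) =[7, 4, 2, 3, 0, 5, 8, 1, 6, 9, 11, 10]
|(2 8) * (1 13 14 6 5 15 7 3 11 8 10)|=12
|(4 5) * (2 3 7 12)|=|(2 3 7 12)(4 5)|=4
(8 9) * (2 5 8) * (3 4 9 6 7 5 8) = [0, 1, 8, 4, 9, 3, 7, 5, 6, 2] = (2 8 6 7 5 3 4 9)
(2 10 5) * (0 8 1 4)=[8, 4, 10, 3, 0, 2, 6, 7, 1, 9, 5]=(0 8 1 4)(2 10 5)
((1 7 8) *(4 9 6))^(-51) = (9)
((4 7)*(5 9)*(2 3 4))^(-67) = (2 3 4 7)(5 9)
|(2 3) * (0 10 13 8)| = 4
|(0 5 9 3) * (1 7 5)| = |(0 1 7 5 9 3)| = 6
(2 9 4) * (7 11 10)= (2 9 4)(7 11 10)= [0, 1, 9, 3, 2, 5, 6, 11, 8, 4, 7, 10]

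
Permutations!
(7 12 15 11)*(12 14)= [0, 1, 2, 3, 4, 5, 6, 14, 8, 9, 10, 7, 15, 13, 12, 11]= (7 14 12 15 11)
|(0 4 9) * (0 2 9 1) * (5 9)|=|(0 4 1)(2 5 9)|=3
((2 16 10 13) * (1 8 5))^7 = ((1 8 5)(2 16 10 13))^7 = (1 8 5)(2 13 10 16)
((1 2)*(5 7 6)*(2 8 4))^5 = ((1 8 4 2)(5 7 6))^5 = (1 8 4 2)(5 6 7)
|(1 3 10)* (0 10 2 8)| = 6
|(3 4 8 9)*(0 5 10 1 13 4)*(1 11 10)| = |(0 5 1 13 4 8 9 3)(10 11)| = 8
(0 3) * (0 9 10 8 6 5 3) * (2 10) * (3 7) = (2 10 8 6 5 7 3 9) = [0, 1, 10, 9, 4, 7, 5, 3, 6, 2, 8]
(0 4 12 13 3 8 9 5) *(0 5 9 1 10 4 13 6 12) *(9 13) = (0 9 13 3 8 1 10 4)(6 12) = [9, 10, 2, 8, 0, 5, 12, 7, 1, 13, 4, 11, 6, 3]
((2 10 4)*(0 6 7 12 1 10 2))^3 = ((0 6 7 12 1 10 4))^3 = (0 12 4 7 10 6 1)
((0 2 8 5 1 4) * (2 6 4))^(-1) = (0 4 6)(1 5 8 2)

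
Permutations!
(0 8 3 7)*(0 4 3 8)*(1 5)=(8)(1 5)(3 7 4)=[0, 5, 2, 7, 3, 1, 6, 4, 8]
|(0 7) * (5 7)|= 3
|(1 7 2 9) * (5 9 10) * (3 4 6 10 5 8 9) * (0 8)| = 11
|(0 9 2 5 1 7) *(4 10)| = 6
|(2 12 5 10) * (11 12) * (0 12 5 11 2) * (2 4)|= |(0 12 11 5 10)(2 4)|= 10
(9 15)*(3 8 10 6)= (3 8 10 6)(9 15)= [0, 1, 2, 8, 4, 5, 3, 7, 10, 15, 6, 11, 12, 13, 14, 9]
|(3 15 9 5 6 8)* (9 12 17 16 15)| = 20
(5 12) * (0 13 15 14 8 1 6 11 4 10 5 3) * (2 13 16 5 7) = (0 16 5 12 3)(1 6 11 4 10 7 2 13 15 14 8) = [16, 6, 13, 0, 10, 12, 11, 2, 1, 9, 7, 4, 3, 15, 8, 14, 5]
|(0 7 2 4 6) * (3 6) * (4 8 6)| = |(0 7 2 8 6)(3 4)| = 10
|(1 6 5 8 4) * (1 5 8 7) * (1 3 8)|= |(1 6)(3 8 4 5 7)|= 10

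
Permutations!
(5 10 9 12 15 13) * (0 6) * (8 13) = (0 6)(5 10 9 12 15 8 13) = [6, 1, 2, 3, 4, 10, 0, 7, 13, 12, 9, 11, 15, 5, 14, 8]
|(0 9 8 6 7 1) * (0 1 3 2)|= 7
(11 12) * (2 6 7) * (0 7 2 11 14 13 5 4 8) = (0 7 11 12 14 13 5 4 8)(2 6) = [7, 1, 6, 3, 8, 4, 2, 11, 0, 9, 10, 12, 14, 5, 13]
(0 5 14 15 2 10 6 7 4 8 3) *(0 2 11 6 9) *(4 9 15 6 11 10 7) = (0 5 14 6 4 8 3 2 7 9)(10 15) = [5, 1, 7, 2, 8, 14, 4, 9, 3, 0, 15, 11, 12, 13, 6, 10]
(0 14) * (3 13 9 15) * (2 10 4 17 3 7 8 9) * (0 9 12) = (0 14 9 15 7 8 12)(2 10 4 17 3 13) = [14, 1, 10, 13, 17, 5, 6, 8, 12, 15, 4, 11, 0, 2, 9, 7, 16, 3]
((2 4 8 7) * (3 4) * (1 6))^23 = (1 6)(2 8 3 7 4)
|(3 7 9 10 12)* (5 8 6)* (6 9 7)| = 7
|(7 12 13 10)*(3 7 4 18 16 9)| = 9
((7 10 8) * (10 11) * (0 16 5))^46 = (0 16 5)(7 10)(8 11)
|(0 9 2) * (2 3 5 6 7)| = 7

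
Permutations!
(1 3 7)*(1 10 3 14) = (1 14)(3 7 10) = [0, 14, 2, 7, 4, 5, 6, 10, 8, 9, 3, 11, 12, 13, 1]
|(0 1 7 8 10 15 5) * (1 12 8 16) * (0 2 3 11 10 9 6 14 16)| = |(0 12 8 9 6 14 16 1 7)(2 3 11 10 15 5)| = 18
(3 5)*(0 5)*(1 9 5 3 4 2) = (0 3)(1 9 5 4 2) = [3, 9, 1, 0, 2, 4, 6, 7, 8, 5]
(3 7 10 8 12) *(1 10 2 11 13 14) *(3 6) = (1 10 8 12 6 3 7 2 11 13 14) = [0, 10, 11, 7, 4, 5, 3, 2, 12, 9, 8, 13, 6, 14, 1]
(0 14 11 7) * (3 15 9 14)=(0 3 15 9 14 11 7)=[3, 1, 2, 15, 4, 5, 6, 0, 8, 14, 10, 7, 12, 13, 11, 9]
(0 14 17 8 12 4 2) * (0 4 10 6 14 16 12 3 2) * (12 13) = (0 16 13 12 10 6 14 17 8 3 2 4) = [16, 1, 4, 2, 0, 5, 14, 7, 3, 9, 6, 11, 10, 12, 17, 15, 13, 8]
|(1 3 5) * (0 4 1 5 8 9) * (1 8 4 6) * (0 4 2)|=|(0 6 1 3 2)(4 8 9)|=15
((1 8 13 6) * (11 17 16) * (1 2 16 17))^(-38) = ((17)(1 8 13 6 2 16 11))^(-38) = (17)(1 2 8 16 13 11 6)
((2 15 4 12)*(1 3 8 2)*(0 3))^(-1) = (0 1 12 4 15 2 8 3) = ((0 3 8 2 15 4 12 1))^(-1)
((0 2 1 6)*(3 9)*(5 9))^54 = ((0 2 1 6)(3 5 9))^54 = (9)(0 1)(2 6)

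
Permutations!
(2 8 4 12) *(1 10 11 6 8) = (1 10 11 6 8 4 12 2) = [0, 10, 1, 3, 12, 5, 8, 7, 4, 9, 11, 6, 2]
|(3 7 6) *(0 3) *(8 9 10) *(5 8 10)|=12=|(10)(0 3 7 6)(5 8 9)|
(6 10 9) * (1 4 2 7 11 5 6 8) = (1 4 2 7 11 5 6 10 9 8) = [0, 4, 7, 3, 2, 6, 10, 11, 1, 8, 9, 5]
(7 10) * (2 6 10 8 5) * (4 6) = (2 4 6 10 7 8 5) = [0, 1, 4, 3, 6, 2, 10, 8, 5, 9, 7]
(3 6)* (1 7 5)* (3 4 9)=(1 7 5)(3 6 4 9)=[0, 7, 2, 6, 9, 1, 4, 5, 8, 3]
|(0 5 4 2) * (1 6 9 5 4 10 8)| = |(0 4 2)(1 6 9 5 10 8)| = 6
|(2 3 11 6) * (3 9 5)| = |(2 9 5 3 11 6)| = 6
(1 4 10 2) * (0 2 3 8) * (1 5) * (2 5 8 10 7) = (0 5 1 4 7 2 8)(3 10) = [5, 4, 8, 10, 7, 1, 6, 2, 0, 9, 3]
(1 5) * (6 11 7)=(1 5)(6 11 7)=[0, 5, 2, 3, 4, 1, 11, 6, 8, 9, 10, 7]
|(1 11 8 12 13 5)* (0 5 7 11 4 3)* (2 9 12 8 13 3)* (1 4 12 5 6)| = |(0 6 1 12 3)(2 9 5 4)(7 11 13)| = 60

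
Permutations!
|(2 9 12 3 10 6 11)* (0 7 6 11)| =6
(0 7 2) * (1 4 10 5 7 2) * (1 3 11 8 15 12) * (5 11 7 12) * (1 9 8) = [2, 4, 0, 7, 10, 12, 6, 3, 15, 8, 11, 1, 9, 13, 14, 5] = (0 2)(1 4 10 11)(3 7)(5 12 9 8 15)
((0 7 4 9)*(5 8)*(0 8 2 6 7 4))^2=((0 4 9 8 5 2 6 7))^2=(0 9 5 6)(2 7 4 8)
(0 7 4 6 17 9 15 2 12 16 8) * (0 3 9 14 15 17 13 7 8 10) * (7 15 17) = (0 8 3 9 7 4 6 13 15 2 12 16 10)(14 17) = [8, 1, 12, 9, 6, 5, 13, 4, 3, 7, 0, 11, 16, 15, 17, 2, 10, 14]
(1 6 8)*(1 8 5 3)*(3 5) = (8)(1 6 3) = [0, 6, 2, 1, 4, 5, 3, 7, 8]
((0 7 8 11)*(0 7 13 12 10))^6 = (0 12)(10 13)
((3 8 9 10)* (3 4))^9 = (3 4 10 9 8)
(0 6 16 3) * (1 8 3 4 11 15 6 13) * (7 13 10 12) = [10, 8, 2, 0, 11, 5, 16, 13, 3, 9, 12, 15, 7, 1, 14, 6, 4] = (0 10 12 7 13 1 8 3)(4 11 15 6 16)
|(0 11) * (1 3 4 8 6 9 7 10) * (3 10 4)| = |(0 11)(1 10)(4 8 6 9 7)| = 10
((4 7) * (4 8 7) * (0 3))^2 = ((0 3)(7 8))^2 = (8)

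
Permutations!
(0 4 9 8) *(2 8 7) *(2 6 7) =(0 4 9 2 8)(6 7) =[4, 1, 8, 3, 9, 5, 7, 6, 0, 2]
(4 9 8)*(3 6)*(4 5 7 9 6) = [0, 1, 2, 4, 6, 7, 3, 9, 5, 8] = (3 4 6)(5 7 9 8)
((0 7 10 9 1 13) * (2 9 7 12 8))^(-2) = (0 1 2 12 13 9 8)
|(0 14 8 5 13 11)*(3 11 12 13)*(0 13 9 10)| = 10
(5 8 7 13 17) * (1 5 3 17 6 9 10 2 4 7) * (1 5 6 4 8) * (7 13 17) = (1 6 9 10 2 8 5)(3 7 17)(4 13) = [0, 6, 8, 7, 13, 1, 9, 17, 5, 10, 2, 11, 12, 4, 14, 15, 16, 3]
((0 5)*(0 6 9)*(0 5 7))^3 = ((0 7)(5 6 9))^3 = (9)(0 7)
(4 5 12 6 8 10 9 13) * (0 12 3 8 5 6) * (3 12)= (0 3 8 10 9 13 4 6 5 12)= [3, 1, 2, 8, 6, 12, 5, 7, 10, 13, 9, 11, 0, 4]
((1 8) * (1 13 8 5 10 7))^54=((1 5 10 7)(8 13))^54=(13)(1 10)(5 7)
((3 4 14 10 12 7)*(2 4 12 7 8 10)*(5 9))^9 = (14)(3 7 10 8 12)(5 9)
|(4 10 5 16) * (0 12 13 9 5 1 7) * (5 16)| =|(0 12 13 9 16 4 10 1 7)| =9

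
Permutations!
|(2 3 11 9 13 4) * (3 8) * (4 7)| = |(2 8 3 11 9 13 7 4)| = 8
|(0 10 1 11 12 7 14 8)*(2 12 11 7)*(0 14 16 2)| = |(0 10 1 7 16 2 12)(8 14)| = 14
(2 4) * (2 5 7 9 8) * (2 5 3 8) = (2 4 3 8 5 7 9) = [0, 1, 4, 8, 3, 7, 6, 9, 5, 2]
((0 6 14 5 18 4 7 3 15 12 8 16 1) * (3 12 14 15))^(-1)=(0 1 16 8 12 7 4 18 5 14 15 6)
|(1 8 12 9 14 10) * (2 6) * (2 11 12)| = |(1 8 2 6 11 12 9 14 10)| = 9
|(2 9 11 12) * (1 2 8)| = 6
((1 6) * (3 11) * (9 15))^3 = ((1 6)(3 11)(9 15))^3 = (1 6)(3 11)(9 15)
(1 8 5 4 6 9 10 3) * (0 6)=(0 6 9 10 3 1 8 5 4)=[6, 8, 2, 1, 0, 4, 9, 7, 5, 10, 3]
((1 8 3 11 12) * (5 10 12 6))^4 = (1 6)(3 10)(5 8)(11 12)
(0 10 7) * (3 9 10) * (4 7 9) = (0 3 4 7)(9 10) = [3, 1, 2, 4, 7, 5, 6, 0, 8, 10, 9]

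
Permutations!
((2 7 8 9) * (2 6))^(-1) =(2 6 9 8 7)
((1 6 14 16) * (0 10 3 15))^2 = ((0 10 3 15)(1 6 14 16))^2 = (0 3)(1 14)(6 16)(10 15)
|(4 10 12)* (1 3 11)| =3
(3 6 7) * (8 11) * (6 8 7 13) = (3 8 11 7)(6 13) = [0, 1, 2, 8, 4, 5, 13, 3, 11, 9, 10, 7, 12, 6]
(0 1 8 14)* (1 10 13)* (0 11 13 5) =(0 10 5)(1 8 14 11 13) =[10, 8, 2, 3, 4, 0, 6, 7, 14, 9, 5, 13, 12, 1, 11]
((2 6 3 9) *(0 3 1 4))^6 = (0 4 1 6 2 9 3)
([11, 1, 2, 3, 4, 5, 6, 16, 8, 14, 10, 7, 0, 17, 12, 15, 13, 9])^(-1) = (0 12 14 9 17 13 16 7 11)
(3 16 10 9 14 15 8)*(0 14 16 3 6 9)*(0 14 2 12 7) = (0 2 12 7)(6 9 16 10 14 15 8) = [2, 1, 12, 3, 4, 5, 9, 0, 6, 16, 14, 11, 7, 13, 15, 8, 10]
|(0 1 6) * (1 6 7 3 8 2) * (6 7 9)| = 8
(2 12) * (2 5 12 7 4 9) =(2 7 4 9)(5 12) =[0, 1, 7, 3, 9, 12, 6, 4, 8, 2, 10, 11, 5]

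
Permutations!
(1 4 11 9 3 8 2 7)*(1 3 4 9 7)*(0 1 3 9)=(0 1)(2 3 8)(4 11 7 9)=[1, 0, 3, 8, 11, 5, 6, 9, 2, 4, 10, 7]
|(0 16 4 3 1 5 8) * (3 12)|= |(0 16 4 12 3 1 5 8)|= 8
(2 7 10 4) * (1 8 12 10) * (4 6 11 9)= (1 8 12 10 6 11 9 4 2 7)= [0, 8, 7, 3, 2, 5, 11, 1, 12, 4, 6, 9, 10]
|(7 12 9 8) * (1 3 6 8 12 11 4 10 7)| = 4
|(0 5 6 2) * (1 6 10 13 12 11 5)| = |(0 1 6 2)(5 10 13 12 11)| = 20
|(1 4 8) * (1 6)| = |(1 4 8 6)| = 4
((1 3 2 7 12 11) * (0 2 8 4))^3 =((0 2 7 12 11 1 3 8 4))^3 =(0 12 3)(1 4 7)(2 11 8)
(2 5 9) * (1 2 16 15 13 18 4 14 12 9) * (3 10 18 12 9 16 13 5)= [0, 2, 3, 10, 14, 1, 6, 7, 8, 13, 18, 11, 16, 12, 9, 5, 15, 17, 4]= (1 2 3 10 18 4 14 9 13 12 16 15 5)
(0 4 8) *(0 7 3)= (0 4 8 7 3)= [4, 1, 2, 0, 8, 5, 6, 3, 7]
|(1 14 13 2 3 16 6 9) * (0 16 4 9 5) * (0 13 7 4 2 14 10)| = |(0 16 6 5 13 14 7 4 9 1 10)(2 3)| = 22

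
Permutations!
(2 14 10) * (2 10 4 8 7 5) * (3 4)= (2 14 3 4 8 7 5)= [0, 1, 14, 4, 8, 2, 6, 5, 7, 9, 10, 11, 12, 13, 3]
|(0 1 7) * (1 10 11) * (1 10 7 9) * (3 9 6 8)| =10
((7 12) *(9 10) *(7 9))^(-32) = (12) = ((7 12 9 10))^(-32)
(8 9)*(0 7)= (0 7)(8 9)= [7, 1, 2, 3, 4, 5, 6, 0, 9, 8]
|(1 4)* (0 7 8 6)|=|(0 7 8 6)(1 4)|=4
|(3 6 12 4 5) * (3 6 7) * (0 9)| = |(0 9)(3 7)(4 5 6 12)| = 4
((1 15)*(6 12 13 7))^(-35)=(1 15)(6 12 13 7)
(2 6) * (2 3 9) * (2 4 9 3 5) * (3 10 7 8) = (2 6 5)(3 10 7 8)(4 9) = [0, 1, 6, 10, 9, 2, 5, 8, 3, 4, 7]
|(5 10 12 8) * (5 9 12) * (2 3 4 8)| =|(2 3 4 8 9 12)(5 10)| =6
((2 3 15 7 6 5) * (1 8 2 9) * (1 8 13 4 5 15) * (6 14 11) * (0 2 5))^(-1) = ((0 2 3 1 13 4)(5 9 8)(6 15 7 14 11))^(-1) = (0 4 13 1 3 2)(5 8 9)(6 11 14 7 15)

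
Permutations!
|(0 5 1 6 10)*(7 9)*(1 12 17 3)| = 8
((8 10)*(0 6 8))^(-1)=(0 10 8 6)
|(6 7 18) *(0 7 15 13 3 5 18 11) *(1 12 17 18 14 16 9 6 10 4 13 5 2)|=18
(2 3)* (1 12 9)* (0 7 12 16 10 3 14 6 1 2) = [7, 16, 14, 0, 4, 5, 1, 12, 8, 2, 3, 11, 9, 13, 6, 15, 10] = (0 7 12 9 2 14 6 1 16 10 3)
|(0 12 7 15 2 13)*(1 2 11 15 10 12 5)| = |(0 5 1 2 13)(7 10 12)(11 15)| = 30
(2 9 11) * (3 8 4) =(2 9 11)(3 8 4) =[0, 1, 9, 8, 3, 5, 6, 7, 4, 11, 10, 2]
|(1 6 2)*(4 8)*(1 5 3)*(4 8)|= |(8)(1 6 2 5 3)|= 5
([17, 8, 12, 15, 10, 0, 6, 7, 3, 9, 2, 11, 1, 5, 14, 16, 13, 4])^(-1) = (0 5 13 16 15 3 8 1 12 2 10 4 17)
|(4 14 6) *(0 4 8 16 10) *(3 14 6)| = 6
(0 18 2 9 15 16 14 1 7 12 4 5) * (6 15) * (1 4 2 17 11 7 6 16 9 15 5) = (0 18 17 11 7 12 2 15 9 16 14 4 1 6 5) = [18, 6, 15, 3, 1, 0, 5, 12, 8, 16, 10, 7, 2, 13, 4, 9, 14, 11, 17]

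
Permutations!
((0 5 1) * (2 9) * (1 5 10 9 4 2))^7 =((0 10 9 1)(2 4))^7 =(0 1 9 10)(2 4)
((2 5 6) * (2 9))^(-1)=(2 9 6 5)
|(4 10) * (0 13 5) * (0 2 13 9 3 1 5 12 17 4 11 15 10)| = |(0 9 3 1 5 2 13 12 17 4)(10 11 15)| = 30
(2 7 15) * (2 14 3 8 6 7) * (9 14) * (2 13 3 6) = (2 13 3 8)(6 7 15 9 14) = [0, 1, 13, 8, 4, 5, 7, 15, 2, 14, 10, 11, 12, 3, 6, 9]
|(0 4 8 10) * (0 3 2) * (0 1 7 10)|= |(0 4 8)(1 7 10 3 2)|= 15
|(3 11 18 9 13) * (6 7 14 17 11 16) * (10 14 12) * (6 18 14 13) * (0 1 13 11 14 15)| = |(0 1 13 3 16 18 9 6 7 12 10 11 15)(14 17)| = 26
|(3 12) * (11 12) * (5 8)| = 6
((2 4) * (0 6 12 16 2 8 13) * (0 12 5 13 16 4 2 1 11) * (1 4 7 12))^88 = (0 1 5)(4 8 16)(6 11 13)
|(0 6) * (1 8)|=2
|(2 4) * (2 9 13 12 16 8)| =7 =|(2 4 9 13 12 16 8)|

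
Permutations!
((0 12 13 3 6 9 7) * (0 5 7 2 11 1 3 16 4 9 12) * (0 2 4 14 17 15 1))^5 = ((0 2 11)(1 3 6 12 13 16 14 17 15)(4 9)(5 7))^5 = (0 11 2)(1 16 3 14 6 17 12 15 13)(4 9)(5 7)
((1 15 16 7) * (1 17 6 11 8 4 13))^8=(1 4 11 17 16)(6 7 15 13 8)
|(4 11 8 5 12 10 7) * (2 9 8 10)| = |(2 9 8 5 12)(4 11 10 7)| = 20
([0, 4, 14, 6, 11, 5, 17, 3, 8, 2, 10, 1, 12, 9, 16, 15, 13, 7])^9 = [0, 1, 9, 6, 4, 5, 17, 3, 8, 13, 10, 11, 12, 16, 2, 15, 14, 7]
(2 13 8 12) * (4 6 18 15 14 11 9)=(2 13 8 12)(4 6 18 15 14 11 9)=[0, 1, 13, 3, 6, 5, 18, 7, 12, 4, 10, 9, 2, 8, 11, 14, 16, 17, 15]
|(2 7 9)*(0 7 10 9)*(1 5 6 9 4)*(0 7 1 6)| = 15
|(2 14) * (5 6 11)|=6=|(2 14)(5 6 11)|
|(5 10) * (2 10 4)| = 4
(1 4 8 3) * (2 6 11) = (1 4 8 3)(2 6 11) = [0, 4, 6, 1, 8, 5, 11, 7, 3, 9, 10, 2]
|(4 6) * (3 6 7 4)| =|(3 6)(4 7)| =2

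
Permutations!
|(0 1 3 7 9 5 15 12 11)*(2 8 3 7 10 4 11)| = 13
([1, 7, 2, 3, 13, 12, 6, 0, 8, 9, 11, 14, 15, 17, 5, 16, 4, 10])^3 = [0, 1, 2, 3, 10, 16, 6, 7, 8, 9, 5, 12, 4, 11, 15, 13, 17, 14]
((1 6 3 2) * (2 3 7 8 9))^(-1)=((1 6 7 8 9 2))^(-1)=(1 2 9 8 7 6)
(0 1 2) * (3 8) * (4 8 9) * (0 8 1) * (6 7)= [0, 2, 8, 9, 1, 5, 7, 6, 3, 4]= (1 2 8 3 9 4)(6 7)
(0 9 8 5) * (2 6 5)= [9, 1, 6, 3, 4, 0, 5, 7, 2, 8]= (0 9 8 2 6 5)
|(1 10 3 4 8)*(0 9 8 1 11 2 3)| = |(0 9 8 11 2 3 4 1 10)| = 9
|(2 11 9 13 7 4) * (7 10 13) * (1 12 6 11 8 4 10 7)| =15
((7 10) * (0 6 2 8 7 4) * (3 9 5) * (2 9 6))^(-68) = (0 10 8)(2 4 7)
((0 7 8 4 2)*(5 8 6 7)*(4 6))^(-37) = ((0 5 8 6 7 4 2))^(-37) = (0 4 6 5 2 7 8)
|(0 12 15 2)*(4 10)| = 4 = |(0 12 15 2)(4 10)|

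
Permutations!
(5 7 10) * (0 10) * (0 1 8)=[10, 8, 2, 3, 4, 7, 6, 1, 0, 9, 5]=(0 10 5 7 1 8)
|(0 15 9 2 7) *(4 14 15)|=|(0 4 14 15 9 2 7)|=7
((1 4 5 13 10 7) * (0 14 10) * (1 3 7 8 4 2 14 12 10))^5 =((0 12 10 8 4 5 13)(1 2 14)(3 7))^5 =(0 5 8 12 13 4 10)(1 14 2)(3 7)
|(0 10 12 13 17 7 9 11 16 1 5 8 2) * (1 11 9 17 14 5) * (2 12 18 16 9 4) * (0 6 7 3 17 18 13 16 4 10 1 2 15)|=|(0 1 2 6 7 18 4 15)(3 17)(5 8 12 16 11 9 10 13 14)|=72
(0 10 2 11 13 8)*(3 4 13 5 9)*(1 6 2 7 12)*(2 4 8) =(0 10 7 12 1 6 4 13 2 11 5 9 3 8) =[10, 6, 11, 8, 13, 9, 4, 12, 0, 3, 7, 5, 1, 2]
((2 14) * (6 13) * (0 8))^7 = ((0 8)(2 14)(6 13))^7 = (0 8)(2 14)(6 13)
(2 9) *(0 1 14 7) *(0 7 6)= [1, 14, 9, 3, 4, 5, 0, 7, 8, 2, 10, 11, 12, 13, 6]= (0 1 14 6)(2 9)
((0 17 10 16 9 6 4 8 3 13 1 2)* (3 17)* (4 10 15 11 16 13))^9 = (0 6 17 2 9 8 1 16 4 13 11 3 10 15)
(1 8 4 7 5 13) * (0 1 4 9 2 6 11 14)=[1, 8, 6, 3, 7, 13, 11, 5, 9, 2, 10, 14, 12, 4, 0]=(0 1 8 9 2 6 11 14)(4 7 5 13)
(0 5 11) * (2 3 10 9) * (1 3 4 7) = [5, 3, 4, 10, 7, 11, 6, 1, 8, 2, 9, 0] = (0 5 11)(1 3 10 9 2 4 7)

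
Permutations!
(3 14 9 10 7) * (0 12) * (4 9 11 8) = (0 12)(3 14 11 8 4 9 10 7) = [12, 1, 2, 14, 9, 5, 6, 3, 4, 10, 7, 8, 0, 13, 11]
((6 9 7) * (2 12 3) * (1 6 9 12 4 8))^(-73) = ((1 6 12 3 2 4 8)(7 9))^(-73) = (1 2 6 4 12 8 3)(7 9)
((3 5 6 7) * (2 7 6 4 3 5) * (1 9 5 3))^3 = ((1 9 5 4)(2 7 3))^3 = (1 4 5 9)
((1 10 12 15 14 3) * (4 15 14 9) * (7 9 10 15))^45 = (1 12)(3 10)(14 15)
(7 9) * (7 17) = [0, 1, 2, 3, 4, 5, 6, 9, 8, 17, 10, 11, 12, 13, 14, 15, 16, 7] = (7 9 17)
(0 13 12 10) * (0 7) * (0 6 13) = (6 13 12 10 7) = [0, 1, 2, 3, 4, 5, 13, 6, 8, 9, 7, 11, 10, 12]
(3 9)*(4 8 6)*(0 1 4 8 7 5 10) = [1, 4, 2, 9, 7, 10, 8, 5, 6, 3, 0] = (0 1 4 7 5 10)(3 9)(6 8)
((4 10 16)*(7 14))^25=((4 10 16)(7 14))^25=(4 10 16)(7 14)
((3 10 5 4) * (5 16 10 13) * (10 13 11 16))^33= (3 13)(4 16)(5 11)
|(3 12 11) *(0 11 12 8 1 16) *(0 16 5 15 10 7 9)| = 10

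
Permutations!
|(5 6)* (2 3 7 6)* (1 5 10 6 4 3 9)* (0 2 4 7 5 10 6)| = 15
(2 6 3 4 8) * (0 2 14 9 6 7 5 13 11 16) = (0 2 7 5 13 11 16)(3 4 8 14 9 6) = [2, 1, 7, 4, 8, 13, 3, 5, 14, 6, 10, 16, 12, 11, 9, 15, 0]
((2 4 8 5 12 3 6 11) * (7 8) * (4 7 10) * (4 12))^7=((2 7 8 5 4 10 12 3 6 11))^7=(2 3 4 7 6 10 8 11 12 5)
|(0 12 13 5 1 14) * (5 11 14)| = |(0 12 13 11 14)(1 5)| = 10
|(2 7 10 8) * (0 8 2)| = |(0 8)(2 7 10)| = 6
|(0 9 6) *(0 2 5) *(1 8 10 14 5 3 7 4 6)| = 35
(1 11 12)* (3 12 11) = (1 3 12) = [0, 3, 2, 12, 4, 5, 6, 7, 8, 9, 10, 11, 1]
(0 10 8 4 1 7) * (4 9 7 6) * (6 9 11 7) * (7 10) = (0 7)(1 9 6 4)(8 11 10) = [7, 9, 2, 3, 1, 5, 4, 0, 11, 6, 8, 10]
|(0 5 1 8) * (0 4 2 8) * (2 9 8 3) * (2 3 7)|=|(0 5 1)(2 7)(4 9 8)|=6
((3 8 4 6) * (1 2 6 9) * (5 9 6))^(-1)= ((1 2 5 9)(3 8 4 6))^(-1)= (1 9 5 2)(3 6 4 8)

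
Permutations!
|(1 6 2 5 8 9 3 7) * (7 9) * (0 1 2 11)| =|(0 1 6 11)(2 5 8 7)(3 9)| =4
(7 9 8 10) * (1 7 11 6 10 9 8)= (1 7 8 9)(6 10 11)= [0, 7, 2, 3, 4, 5, 10, 8, 9, 1, 11, 6]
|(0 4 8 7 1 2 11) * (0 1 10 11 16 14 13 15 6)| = 13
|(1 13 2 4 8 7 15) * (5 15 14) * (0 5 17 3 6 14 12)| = |(0 5 15 1 13 2 4 8 7 12)(3 6 14 17)| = 20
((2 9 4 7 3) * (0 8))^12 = (2 4 3 9 7)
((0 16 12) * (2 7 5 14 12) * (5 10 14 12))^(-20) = (0 10)(2 5)(7 12)(14 16)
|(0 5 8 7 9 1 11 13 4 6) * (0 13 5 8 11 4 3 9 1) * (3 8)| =6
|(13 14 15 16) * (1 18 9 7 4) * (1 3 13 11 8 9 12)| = |(1 18 12)(3 13 14 15 16 11 8 9 7 4)| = 30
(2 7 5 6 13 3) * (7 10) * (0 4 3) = (0 4 3 2 10 7 5 6 13) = [4, 1, 10, 2, 3, 6, 13, 5, 8, 9, 7, 11, 12, 0]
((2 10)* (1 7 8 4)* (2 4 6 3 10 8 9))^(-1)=((1 7 9 2 8 6 3 10 4))^(-1)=(1 4 10 3 6 8 2 9 7)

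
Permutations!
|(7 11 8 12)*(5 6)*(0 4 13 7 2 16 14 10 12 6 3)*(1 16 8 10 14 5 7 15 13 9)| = 14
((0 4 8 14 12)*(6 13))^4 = ((0 4 8 14 12)(6 13))^4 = (0 12 14 8 4)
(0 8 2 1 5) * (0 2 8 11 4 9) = [11, 5, 1, 3, 9, 2, 6, 7, 8, 0, 10, 4] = (0 11 4 9)(1 5 2)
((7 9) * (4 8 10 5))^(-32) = (10)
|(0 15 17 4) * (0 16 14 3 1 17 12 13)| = 12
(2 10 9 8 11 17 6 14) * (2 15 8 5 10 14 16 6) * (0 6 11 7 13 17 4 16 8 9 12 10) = (0 6 8 7 13 17 2 14 15 9 5)(4 16 11)(10 12) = [6, 1, 14, 3, 16, 0, 8, 13, 7, 5, 12, 4, 10, 17, 15, 9, 11, 2]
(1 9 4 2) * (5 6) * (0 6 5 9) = (0 6 9 4 2 1) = [6, 0, 1, 3, 2, 5, 9, 7, 8, 4]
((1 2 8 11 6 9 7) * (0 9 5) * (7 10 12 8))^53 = ((0 9 10 12 8 11 6 5)(1 2 7))^53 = (0 11 10 5 8 9 6 12)(1 7 2)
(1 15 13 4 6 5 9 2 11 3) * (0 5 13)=(0 5 9 2 11 3 1 15)(4 6 13)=[5, 15, 11, 1, 6, 9, 13, 7, 8, 2, 10, 3, 12, 4, 14, 0]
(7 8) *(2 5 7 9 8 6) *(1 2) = (1 2 5 7 6)(8 9) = [0, 2, 5, 3, 4, 7, 1, 6, 9, 8]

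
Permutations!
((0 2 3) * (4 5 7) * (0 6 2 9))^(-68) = (9)(2 3 6)(4 5 7)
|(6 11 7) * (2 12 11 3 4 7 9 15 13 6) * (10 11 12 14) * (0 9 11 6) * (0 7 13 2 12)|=12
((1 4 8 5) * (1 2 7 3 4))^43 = (2 7 3 4 8 5) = ((2 7 3 4 8 5))^43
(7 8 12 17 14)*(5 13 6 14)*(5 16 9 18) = [0, 1, 2, 3, 4, 13, 14, 8, 12, 18, 10, 11, 17, 6, 7, 15, 9, 16, 5] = (5 13 6 14 7 8 12 17 16 9 18)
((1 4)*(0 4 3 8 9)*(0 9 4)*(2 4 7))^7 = ((9)(1 3 8 7 2 4))^7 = (9)(1 3 8 7 2 4)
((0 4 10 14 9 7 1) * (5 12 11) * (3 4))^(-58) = ((0 3 4 10 14 9 7 1)(5 12 11))^(-58) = (0 7 14 4)(1 9 10 3)(5 11 12)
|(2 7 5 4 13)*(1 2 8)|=7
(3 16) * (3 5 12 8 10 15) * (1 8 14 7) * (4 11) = (1 8 10 15 3 16 5 12 14 7)(4 11) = [0, 8, 2, 16, 11, 12, 6, 1, 10, 9, 15, 4, 14, 13, 7, 3, 5]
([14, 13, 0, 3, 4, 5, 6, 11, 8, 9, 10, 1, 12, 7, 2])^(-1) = (0 2 14)(1 11 7 13)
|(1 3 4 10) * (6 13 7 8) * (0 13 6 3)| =|(0 13 7 8 3 4 10 1)| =8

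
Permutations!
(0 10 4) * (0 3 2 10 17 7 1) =(0 17 7 1)(2 10 4 3) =[17, 0, 10, 2, 3, 5, 6, 1, 8, 9, 4, 11, 12, 13, 14, 15, 16, 7]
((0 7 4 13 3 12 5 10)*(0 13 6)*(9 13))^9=(0 7 4 6)(3 10)(5 13)(9 12)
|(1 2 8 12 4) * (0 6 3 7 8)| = |(0 6 3 7 8 12 4 1 2)| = 9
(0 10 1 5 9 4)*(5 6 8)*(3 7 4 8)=[10, 6, 2, 7, 0, 9, 3, 4, 5, 8, 1]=(0 10 1 6 3 7 4)(5 9 8)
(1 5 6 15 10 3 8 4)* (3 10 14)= (1 5 6 15 14 3 8 4)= [0, 5, 2, 8, 1, 6, 15, 7, 4, 9, 10, 11, 12, 13, 3, 14]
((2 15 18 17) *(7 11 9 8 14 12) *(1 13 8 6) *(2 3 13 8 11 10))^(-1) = ((1 8 14 12 7 10 2 15 18 17 3 13 11 9 6))^(-1) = (1 6 9 11 13 3 17 18 15 2 10 7 12 14 8)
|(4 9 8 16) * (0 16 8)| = 4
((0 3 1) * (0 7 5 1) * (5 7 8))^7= (0 3)(1 8 5)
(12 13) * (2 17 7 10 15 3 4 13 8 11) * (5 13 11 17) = [0, 1, 5, 4, 11, 13, 6, 10, 17, 9, 15, 2, 8, 12, 14, 3, 16, 7] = (2 5 13 12 8 17 7 10 15 3 4 11)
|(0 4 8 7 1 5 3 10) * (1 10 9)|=20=|(0 4 8 7 10)(1 5 3 9)|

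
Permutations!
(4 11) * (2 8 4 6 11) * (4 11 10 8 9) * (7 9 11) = (2 11 6 10 8 7 9 4) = [0, 1, 11, 3, 2, 5, 10, 9, 7, 4, 8, 6]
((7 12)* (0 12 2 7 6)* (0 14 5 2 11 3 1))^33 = (0 14 7 1 6 2 3 12 5 11)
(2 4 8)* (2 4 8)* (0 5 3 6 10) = [5, 1, 8, 6, 2, 3, 10, 7, 4, 9, 0] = (0 5 3 6 10)(2 8 4)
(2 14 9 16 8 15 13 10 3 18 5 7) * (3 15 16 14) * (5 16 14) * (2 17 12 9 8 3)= [0, 1, 2, 18, 4, 7, 6, 17, 14, 5, 15, 11, 9, 10, 8, 13, 3, 12, 16]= (3 18 16)(5 7 17 12 9)(8 14)(10 15 13)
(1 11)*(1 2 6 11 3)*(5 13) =(1 3)(2 6 11)(5 13) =[0, 3, 6, 1, 4, 13, 11, 7, 8, 9, 10, 2, 12, 5]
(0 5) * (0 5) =[0, 1, 2, 3, 4, 5] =(5)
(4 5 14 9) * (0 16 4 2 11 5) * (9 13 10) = [16, 1, 11, 3, 0, 14, 6, 7, 8, 2, 9, 5, 12, 10, 13, 15, 4] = (0 16 4)(2 11 5 14 13 10 9)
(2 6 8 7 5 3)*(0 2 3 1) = (0 2 6 8 7 5 1) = [2, 0, 6, 3, 4, 1, 8, 5, 7]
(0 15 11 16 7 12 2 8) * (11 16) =(0 15 16 7 12 2 8) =[15, 1, 8, 3, 4, 5, 6, 12, 0, 9, 10, 11, 2, 13, 14, 16, 7]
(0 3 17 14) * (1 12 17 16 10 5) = [3, 12, 2, 16, 4, 1, 6, 7, 8, 9, 5, 11, 17, 13, 0, 15, 10, 14] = (0 3 16 10 5 1 12 17 14)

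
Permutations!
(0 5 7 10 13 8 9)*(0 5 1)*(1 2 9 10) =[2, 0, 9, 3, 4, 7, 6, 1, 10, 5, 13, 11, 12, 8] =(0 2 9 5 7 1)(8 10 13)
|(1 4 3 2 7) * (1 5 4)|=|(2 7 5 4 3)|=5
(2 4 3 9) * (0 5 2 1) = (0 5 2 4 3 9 1) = [5, 0, 4, 9, 3, 2, 6, 7, 8, 1]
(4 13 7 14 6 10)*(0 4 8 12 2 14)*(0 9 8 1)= (0 4 13 7 9 8 12 2 14 6 10 1)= [4, 0, 14, 3, 13, 5, 10, 9, 12, 8, 1, 11, 2, 7, 6]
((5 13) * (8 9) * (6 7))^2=((5 13)(6 7)(8 9))^2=(13)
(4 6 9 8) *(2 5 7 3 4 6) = (2 5 7 3 4)(6 9 8) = [0, 1, 5, 4, 2, 7, 9, 3, 6, 8]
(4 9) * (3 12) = (3 12)(4 9) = [0, 1, 2, 12, 9, 5, 6, 7, 8, 4, 10, 11, 3]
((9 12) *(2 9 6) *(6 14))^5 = (14)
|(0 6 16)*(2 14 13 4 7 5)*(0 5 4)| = |(0 6 16 5 2 14 13)(4 7)| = 14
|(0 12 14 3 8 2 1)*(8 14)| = 10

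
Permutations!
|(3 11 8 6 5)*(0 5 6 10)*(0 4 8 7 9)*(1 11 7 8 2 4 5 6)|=|(0 6 1 11 8 10 5 3 7 9)(2 4)|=10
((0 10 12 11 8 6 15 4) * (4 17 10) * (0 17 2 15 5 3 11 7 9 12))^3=(0 10 17 4)(2 15)(3 6 11 5 8)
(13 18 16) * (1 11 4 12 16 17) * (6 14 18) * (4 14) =(1 11 14 18 17)(4 12 16 13 6) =[0, 11, 2, 3, 12, 5, 4, 7, 8, 9, 10, 14, 16, 6, 18, 15, 13, 1, 17]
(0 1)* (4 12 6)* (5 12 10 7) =(0 1)(4 10 7 5 12 6) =[1, 0, 2, 3, 10, 12, 4, 5, 8, 9, 7, 11, 6]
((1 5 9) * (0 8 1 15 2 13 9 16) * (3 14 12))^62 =((0 8 1 5 16)(2 13 9 15)(3 14 12))^62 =(0 1 16 8 5)(2 9)(3 12 14)(13 15)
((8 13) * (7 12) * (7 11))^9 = (8 13)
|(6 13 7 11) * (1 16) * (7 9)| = 10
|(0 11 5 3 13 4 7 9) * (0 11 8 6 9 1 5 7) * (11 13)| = 30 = |(0 8 6 9 13 4)(1 5 3 11 7)|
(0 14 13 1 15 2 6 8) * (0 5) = [14, 15, 6, 3, 4, 0, 8, 7, 5, 9, 10, 11, 12, 1, 13, 2] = (0 14 13 1 15 2 6 8 5)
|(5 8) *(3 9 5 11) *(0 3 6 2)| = 8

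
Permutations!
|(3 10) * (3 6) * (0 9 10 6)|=|(0 9 10)(3 6)|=6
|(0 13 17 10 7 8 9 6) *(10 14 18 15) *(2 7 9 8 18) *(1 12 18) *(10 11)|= |(0 13 17 14 2 7 1 12 18 15 11 10 9 6)|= 14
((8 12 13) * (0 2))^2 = (8 13 12)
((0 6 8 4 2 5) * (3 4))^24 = (0 3 5 8 2 6 4)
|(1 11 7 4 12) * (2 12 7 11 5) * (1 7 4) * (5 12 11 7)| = 6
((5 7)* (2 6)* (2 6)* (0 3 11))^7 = ((0 3 11)(5 7))^7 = (0 3 11)(5 7)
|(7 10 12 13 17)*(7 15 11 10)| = 6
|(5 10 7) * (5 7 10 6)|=|(10)(5 6)|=2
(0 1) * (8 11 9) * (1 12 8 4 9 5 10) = (0 12 8 11 5 10 1)(4 9) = [12, 0, 2, 3, 9, 10, 6, 7, 11, 4, 1, 5, 8]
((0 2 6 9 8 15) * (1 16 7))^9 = ((0 2 6 9 8 15)(1 16 7))^9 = (16)(0 9)(2 8)(6 15)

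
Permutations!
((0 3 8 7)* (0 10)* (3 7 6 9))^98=(0 10 7)(3 6)(8 9)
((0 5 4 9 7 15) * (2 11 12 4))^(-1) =(0 15 7 9 4 12 11 2 5)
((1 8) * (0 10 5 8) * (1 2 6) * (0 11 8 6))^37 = ((0 10 5 6 1 11 8 2))^37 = (0 11 5 2 1 10 8 6)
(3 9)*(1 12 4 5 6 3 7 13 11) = (1 12 4 5 6 3 9 7 13 11) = [0, 12, 2, 9, 5, 6, 3, 13, 8, 7, 10, 1, 4, 11]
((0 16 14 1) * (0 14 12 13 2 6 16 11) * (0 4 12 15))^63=((0 11 4 12 13 2 6 16 15)(1 14))^63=(16)(1 14)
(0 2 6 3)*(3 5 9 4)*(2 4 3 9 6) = (0 4 9 3)(5 6) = [4, 1, 2, 0, 9, 6, 5, 7, 8, 3]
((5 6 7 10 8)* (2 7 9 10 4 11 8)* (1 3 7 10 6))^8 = ((1 3 7 4 11 8 5)(2 10)(6 9))^8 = (1 3 7 4 11 8 5)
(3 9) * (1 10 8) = (1 10 8)(3 9) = [0, 10, 2, 9, 4, 5, 6, 7, 1, 3, 8]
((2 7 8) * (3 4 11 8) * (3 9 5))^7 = (2 8 11 4 3 5 9 7)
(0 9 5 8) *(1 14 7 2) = [9, 14, 1, 3, 4, 8, 6, 2, 0, 5, 10, 11, 12, 13, 7] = (0 9 5 8)(1 14 7 2)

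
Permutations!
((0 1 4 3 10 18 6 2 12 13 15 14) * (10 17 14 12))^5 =((0 1 4 3 17 14)(2 10 18 6)(12 13 15))^5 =(0 14 17 3 4 1)(2 10 18 6)(12 15 13)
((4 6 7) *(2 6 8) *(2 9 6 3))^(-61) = ((2 3)(4 8 9 6 7))^(-61) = (2 3)(4 7 6 9 8)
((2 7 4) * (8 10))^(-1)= ((2 7 4)(8 10))^(-1)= (2 4 7)(8 10)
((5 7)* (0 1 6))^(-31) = (0 6 1)(5 7)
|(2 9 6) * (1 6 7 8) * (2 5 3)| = |(1 6 5 3 2 9 7 8)| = 8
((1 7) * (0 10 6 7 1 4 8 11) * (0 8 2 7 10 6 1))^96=(11)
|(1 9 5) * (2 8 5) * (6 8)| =|(1 9 2 6 8 5)| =6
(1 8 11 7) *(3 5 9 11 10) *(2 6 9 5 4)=(1 8 10 3 4 2 6 9 11 7)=[0, 8, 6, 4, 2, 5, 9, 1, 10, 11, 3, 7]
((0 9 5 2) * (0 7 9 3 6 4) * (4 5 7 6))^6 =(9)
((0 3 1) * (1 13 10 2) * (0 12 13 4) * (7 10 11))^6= ((0 3 4)(1 12 13 11 7 10 2))^6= (1 2 10 7 11 13 12)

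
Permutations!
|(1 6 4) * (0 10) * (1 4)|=2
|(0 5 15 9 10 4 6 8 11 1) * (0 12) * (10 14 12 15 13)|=13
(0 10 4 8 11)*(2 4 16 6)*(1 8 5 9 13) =(0 10 16 6 2 4 5 9 13 1 8 11) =[10, 8, 4, 3, 5, 9, 2, 7, 11, 13, 16, 0, 12, 1, 14, 15, 6]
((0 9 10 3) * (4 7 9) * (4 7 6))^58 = ((0 7 9 10 3)(4 6))^58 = (0 10 7 3 9)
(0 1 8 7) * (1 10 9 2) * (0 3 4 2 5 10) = [0, 8, 1, 4, 2, 10, 6, 3, 7, 5, 9] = (1 8 7 3 4 2)(5 10 9)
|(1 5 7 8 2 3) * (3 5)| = 4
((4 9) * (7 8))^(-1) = (4 9)(7 8)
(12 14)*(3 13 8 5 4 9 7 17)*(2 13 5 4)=[0, 1, 13, 5, 9, 2, 6, 17, 4, 7, 10, 11, 14, 8, 12, 15, 16, 3]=(2 13 8 4 9 7 17 3 5)(12 14)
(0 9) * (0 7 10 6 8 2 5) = (0 9 7 10 6 8 2 5) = [9, 1, 5, 3, 4, 0, 8, 10, 2, 7, 6]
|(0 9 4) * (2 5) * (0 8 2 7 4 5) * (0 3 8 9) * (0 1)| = |(0 1)(2 3 8)(4 9 5 7)| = 12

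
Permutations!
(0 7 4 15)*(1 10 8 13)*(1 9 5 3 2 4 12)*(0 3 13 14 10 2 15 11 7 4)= [4, 2, 0, 15, 11, 13, 6, 12, 14, 5, 8, 7, 1, 9, 10, 3]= (0 4 11 7 12 1 2)(3 15)(5 13 9)(8 14 10)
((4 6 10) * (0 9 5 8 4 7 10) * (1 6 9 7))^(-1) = (0 6 1 10 7)(4 8 5 9)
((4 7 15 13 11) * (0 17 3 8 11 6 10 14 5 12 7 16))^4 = (0 11 17 4 3 16 8)(5 13)(6 12)(7 10)(14 15)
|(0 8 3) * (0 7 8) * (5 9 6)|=3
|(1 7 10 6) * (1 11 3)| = 6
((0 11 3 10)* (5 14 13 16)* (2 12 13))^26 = ((0 11 3 10)(2 12 13 16 5 14))^26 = (0 3)(2 13 5)(10 11)(12 16 14)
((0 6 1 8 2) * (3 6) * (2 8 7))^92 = ((8)(0 3 6 1 7 2))^92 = (8)(0 6 7)(1 2 3)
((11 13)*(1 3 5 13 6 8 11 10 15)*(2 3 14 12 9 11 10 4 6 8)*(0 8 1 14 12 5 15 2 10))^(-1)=(0 8)(1 11 9 12)(2 10 6 4 13 5 14 15 3)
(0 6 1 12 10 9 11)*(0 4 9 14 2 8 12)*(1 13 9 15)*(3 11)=[6, 0, 8, 11, 15, 5, 13, 7, 12, 3, 14, 4, 10, 9, 2, 1]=(0 6 13 9 3 11 4 15 1)(2 8 12 10 14)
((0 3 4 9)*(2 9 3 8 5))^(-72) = (0 2 8 9 5)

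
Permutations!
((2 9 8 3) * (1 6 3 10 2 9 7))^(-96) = ((1 6 3 9 8 10 2 7))^(-96) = (10)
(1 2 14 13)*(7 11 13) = (1 2 14 7 11 13) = [0, 2, 14, 3, 4, 5, 6, 11, 8, 9, 10, 13, 12, 1, 7]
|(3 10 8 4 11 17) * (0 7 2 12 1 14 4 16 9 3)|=45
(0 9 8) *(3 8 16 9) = (0 3 8)(9 16) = [3, 1, 2, 8, 4, 5, 6, 7, 0, 16, 10, 11, 12, 13, 14, 15, 9]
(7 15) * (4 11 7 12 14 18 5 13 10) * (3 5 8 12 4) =(3 5 13 10)(4 11 7 15)(8 12 14 18) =[0, 1, 2, 5, 11, 13, 6, 15, 12, 9, 3, 7, 14, 10, 18, 4, 16, 17, 8]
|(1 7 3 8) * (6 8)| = |(1 7 3 6 8)| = 5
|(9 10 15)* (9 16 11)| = |(9 10 15 16 11)| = 5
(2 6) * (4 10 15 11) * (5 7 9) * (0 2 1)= [2, 0, 6, 3, 10, 7, 1, 9, 8, 5, 15, 4, 12, 13, 14, 11]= (0 2 6 1)(4 10 15 11)(5 7 9)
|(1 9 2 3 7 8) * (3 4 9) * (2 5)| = 4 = |(1 3 7 8)(2 4 9 5)|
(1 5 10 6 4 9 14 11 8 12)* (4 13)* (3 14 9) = (1 5 10 6 13 4 3 14 11 8 12) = [0, 5, 2, 14, 3, 10, 13, 7, 12, 9, 6, 8, 1, 4, 11]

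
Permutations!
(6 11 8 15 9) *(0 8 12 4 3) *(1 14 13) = [8, 14, 2, 0, 3, 5, 11, 7, 15, 6, 10, 12, 4, 1, 13, 9] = (0 8 15 9 6 11 12 4 3)(1 14 13)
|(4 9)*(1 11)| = 2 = |(1 11)(4 9)|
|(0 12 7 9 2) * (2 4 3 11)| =8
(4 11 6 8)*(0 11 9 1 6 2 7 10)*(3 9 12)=[11, 6, 7, 9, 12, 5, 8, 10, 4, 1, 0, 2, 3]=(0 11 2 7 10)(1 6 8 4 12 3 9)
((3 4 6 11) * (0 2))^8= ((0 2)(3 4 6 11))^8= (11)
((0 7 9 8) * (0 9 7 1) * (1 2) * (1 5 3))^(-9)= ((0 2 5 3 1)(8 9))^(-9)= (0 2 5 3 1)(8 9)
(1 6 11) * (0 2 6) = (0 2 6 11 1) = [2, 0, 6, 3, 4, 5, 11, 7, 8, 9, 10, 1]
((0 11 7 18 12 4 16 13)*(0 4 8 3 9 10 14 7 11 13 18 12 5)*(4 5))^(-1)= ((0 13 5)(3 9 10 14 7 12 8)(4 16 18))^(-1)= (0 5 13)(3 8 12 7 14 10 9)(4 18 16)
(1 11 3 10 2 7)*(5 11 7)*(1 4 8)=(1 7 4 8)(2 5 11 3 10)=[0, 7, 5, 10, 8, 11, 6, 4, 1, 9, 2, 3]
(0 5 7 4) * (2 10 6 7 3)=(0 5 3 2 10 6 7 4)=[5, 1, 10, 2, 0, 3, 7, 4, 8, 9, 6]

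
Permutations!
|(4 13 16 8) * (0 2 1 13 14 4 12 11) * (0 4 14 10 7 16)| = |(0 2 1 13)(4 10 7 16 8 12 11)| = 28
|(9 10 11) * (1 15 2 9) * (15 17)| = |(1 17 15 2 9 10 11)| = 7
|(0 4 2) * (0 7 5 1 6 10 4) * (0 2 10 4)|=8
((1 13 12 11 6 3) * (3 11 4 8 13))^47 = (1 3)(4 12 13 8)(6 11)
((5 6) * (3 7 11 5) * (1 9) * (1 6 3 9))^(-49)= (3 5 11 7)(6 9)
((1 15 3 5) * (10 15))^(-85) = (15)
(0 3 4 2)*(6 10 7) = (0 3 4 2)(6 10 7) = [3, 1, 0, 4, 2, 5, 10, 6, 8, 9, 7]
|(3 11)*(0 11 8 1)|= |(0 11 3 8 1)|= 5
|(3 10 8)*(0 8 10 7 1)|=5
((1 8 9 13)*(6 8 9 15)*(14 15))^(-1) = (1 13 9)(6 15 14 8)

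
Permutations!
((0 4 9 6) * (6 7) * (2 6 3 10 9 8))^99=((0 4 8 2 6)(3 10 9 7))^99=(0 6 2 8 4)(3 7 9 10)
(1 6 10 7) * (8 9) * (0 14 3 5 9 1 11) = (0 14 3 5 9 8 1 6 10 7 11) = [14, 6, 2, 5, 4, 9, 10, 11, 1, 8, 7, 0, 12, 13, 3]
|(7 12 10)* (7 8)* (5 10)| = 5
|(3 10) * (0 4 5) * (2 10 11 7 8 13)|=21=|(0 4 5)(2 10 3 11 7 8 13)|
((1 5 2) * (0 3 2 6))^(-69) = (0 1)(2 6)(3 5) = ((0 3 2 1 5 6))^(-69)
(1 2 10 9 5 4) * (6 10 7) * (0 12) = (0 12)(1 2 7 6 10 9 5 4) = [12, 2, 7, 3, 1, 4, 10, 6, 8, 5, 9, 11, 0]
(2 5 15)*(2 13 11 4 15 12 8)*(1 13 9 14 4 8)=[0, 13, 5, 3, 15, 12, 6, 7, 2, 14, 10, 8, 1, 11, 4, 9]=(1 13 11 8 2 5 12)(4 15 9 14)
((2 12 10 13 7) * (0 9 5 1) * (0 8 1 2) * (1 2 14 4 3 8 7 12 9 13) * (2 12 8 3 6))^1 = (0 13 8 12 10 1 7)(2 9 5 14 4 6)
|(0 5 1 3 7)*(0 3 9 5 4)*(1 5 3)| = 4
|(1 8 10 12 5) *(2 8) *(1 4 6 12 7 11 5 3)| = |(1 2 8 10 7 11 5 4 6 12 3)| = 11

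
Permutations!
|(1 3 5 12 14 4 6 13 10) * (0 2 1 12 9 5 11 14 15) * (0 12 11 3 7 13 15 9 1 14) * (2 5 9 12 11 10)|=11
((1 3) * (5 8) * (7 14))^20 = (14)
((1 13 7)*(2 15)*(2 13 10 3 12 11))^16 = (1 13 2 12 10 7 15 11 3)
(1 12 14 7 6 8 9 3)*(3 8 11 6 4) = [0, 12, 2, 1, 3, 5, 11, 4, 9, 8, 10, 6, 14, 13, 7] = (1 12 14 7 4 3)(6 11)(8 9)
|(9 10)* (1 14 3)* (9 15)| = 3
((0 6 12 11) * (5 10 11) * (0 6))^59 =(5 12 6 11 10)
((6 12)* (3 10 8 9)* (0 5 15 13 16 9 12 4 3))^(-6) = ((0 5 15 13 16 9)(3 10 8 12 6 4))^(-6) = (16)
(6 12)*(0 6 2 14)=(0 6 12 2 14)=[6, 1, 14, 3, 4, 5, 12, 7, 8, 9, 10, 11, 2, 13, 0]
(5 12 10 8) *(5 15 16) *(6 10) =(5 12 6 10 8 15 16) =[0, 1, 2, 3, 4, 12, 10, 7, 15, 9, 8, 11, 6, 13, 14, 16, 5]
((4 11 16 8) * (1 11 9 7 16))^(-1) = (1 11)(4 8 16 7 9)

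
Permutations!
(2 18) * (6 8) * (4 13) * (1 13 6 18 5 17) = (1 13 4 6 8 18 2 5 17) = [0, 13, 5, 3, 6, 17, 8, 7, 18, 9, 10, 11, 12, 4, 14, 15, 16, 1, 2]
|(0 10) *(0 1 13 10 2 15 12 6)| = 15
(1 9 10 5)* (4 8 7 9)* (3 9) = (1 4 8 7 3 9 10 5) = [0, 4, 2, 9, 8, 1, 6, 3, 7, 10, 5]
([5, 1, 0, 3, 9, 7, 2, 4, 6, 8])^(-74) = [6, 1, 8, 3, 5, 2, 9, 0, 4, 7]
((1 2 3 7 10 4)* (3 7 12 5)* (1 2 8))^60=((1 8)(2 7 10 4)(3 12 5))^60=(12)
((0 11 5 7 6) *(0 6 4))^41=(0 11 5 7 4)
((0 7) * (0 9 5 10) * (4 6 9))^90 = ((0 7 4 6 9 5 10))^90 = (0 10 5 9 6 4 7)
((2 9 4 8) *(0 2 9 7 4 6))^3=(0 4 6 7 9 2 8)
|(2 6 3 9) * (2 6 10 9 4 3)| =4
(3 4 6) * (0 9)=(0 9)(3 4 6)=[9, 1, 2, 4, 6, 5, 3, 7, 8, 0]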